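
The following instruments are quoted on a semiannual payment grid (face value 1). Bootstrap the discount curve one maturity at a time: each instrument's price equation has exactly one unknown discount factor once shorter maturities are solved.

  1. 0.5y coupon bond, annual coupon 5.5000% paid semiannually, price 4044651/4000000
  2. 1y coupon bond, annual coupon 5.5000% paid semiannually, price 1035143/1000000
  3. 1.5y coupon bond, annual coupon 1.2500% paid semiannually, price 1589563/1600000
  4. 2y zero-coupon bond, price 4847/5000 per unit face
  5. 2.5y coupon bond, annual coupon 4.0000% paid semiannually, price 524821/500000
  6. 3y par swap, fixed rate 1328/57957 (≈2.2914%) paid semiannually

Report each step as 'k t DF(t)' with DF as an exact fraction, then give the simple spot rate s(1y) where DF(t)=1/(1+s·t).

step 1 [0.5y] bond c/2=11/400: DF=(4044651/4000000 − 11/400·(0))/(1+11/400) = 9841/10000 ≈ 0.984100
step 2 [1y] bond c/2=11/400: DF=(1035143/1000000 − 11/400·(0.984100))/(1+11/400) = 9811/10000 ≈ 0.981100
step 3 [1.5y] bond c/2=1/160: DF=(1589563/1600000 − 1/160·(0.984100+0.981100))/(1+1/160) = 9751/10000 ≈ 0.975100
step 4 [2y] zero: DF = P = 4847/5000 ≈ 0.969400
step 5 [2.5y] bond c/2=1/50: DF=(524821/500000 − 1/50·(0.984100+0.981100+0.975100+0.969400))/(1+1/50) = 2381/2500 ≈ 0.952400
step 6 [3y] swap r/2=664/57957: DF=(1 − 664/57957·(0.984100+0.981100+0.975100+0.969400+0.952400))/(1+664/57957) = 1167/1250 ≈ 0.933600

1 1/2 9841/10000
2 1 9811/10000
3 3/2 9751/10000
4 2 4847/5000
5 5/2 2381/2500
6 3 1167/1250
s(1y) = (1/(9811/10000) − 1)/(1) = 189/9811 ≈ 1.9264%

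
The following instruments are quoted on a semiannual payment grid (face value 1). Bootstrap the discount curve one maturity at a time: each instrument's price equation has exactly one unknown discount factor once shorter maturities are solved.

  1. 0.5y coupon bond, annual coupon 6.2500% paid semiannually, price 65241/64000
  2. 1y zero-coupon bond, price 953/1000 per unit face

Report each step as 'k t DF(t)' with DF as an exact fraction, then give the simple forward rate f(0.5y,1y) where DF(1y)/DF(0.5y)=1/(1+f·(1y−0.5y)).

step 1 [0.5y] bond c/2=1/32: DF=(65241/64000 − 1/32·(0))/(1+1/32) = 1977/2000 ≈ 0.988500
step 2 [1y] zero: DF = P = 953/1000 ≈ 0.953000

1 1/2 1977/2000
2 1 953/1000
f(0.5y,1y) = ((1977/2000)/(953/1000) − 1)/(1/2) = 71/953 ≈ 7.4502%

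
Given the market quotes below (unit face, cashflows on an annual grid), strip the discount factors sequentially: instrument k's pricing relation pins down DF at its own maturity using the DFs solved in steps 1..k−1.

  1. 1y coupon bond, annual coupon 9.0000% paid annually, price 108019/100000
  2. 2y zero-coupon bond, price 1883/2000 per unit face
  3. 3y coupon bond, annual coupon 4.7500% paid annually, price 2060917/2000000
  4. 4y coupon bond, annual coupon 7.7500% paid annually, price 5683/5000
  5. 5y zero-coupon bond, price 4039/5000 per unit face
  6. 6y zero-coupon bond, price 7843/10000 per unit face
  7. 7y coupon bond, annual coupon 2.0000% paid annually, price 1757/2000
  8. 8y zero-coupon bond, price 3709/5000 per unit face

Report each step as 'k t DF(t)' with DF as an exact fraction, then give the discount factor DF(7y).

1 1 991/1000
2 2 1883/2000
3 3 8961/10000
4 4 4257/5000
5 5 4039/5000
6 6 7843/10000
7 7 7579/10000
8 8 3709/5000
DF(7y) = 7579/10000 ≈ 0.757900

step 1 [1y] bond c/1=9/100: DF=(108019/100000 − 9/100·(0))/(1+9/100) = 991/1000 ≈ 0.991000
step 2 [2y] zero: DF = P = 1883/2000 ≈ 0.941500
step 3 [3y] bond c/1=19/400: DF=(2060917/2000000 − 19/400·(0.991000+0.941500))/(1+19/400) = 8961/10000 ≈ 0.896100
step 4 [4y] bond c/1=31/400: DF=(5683/5000 − 31/400·(0.991000+0.941500+0.896100))/(1+31/400) = 4257/5000 ≈ 0.851400
step 5 [5y] zero: DF = P = 4039/5000 ≈ 0.807800
step 6 [6y] zero: DF = P = 7843/10000 ≈ 0.784300
step 7 [7y] bond c/1=1/50: DF=(1757/2000 − 1/50·(0.991000+0.941500+0.896100+0.851400+0.807800+0.784300))/(1+1/50) = 7579/10000 ≈ 0.757900
step 8 [8y] zero: DF = P = 3709/5000 ≈ 0.741800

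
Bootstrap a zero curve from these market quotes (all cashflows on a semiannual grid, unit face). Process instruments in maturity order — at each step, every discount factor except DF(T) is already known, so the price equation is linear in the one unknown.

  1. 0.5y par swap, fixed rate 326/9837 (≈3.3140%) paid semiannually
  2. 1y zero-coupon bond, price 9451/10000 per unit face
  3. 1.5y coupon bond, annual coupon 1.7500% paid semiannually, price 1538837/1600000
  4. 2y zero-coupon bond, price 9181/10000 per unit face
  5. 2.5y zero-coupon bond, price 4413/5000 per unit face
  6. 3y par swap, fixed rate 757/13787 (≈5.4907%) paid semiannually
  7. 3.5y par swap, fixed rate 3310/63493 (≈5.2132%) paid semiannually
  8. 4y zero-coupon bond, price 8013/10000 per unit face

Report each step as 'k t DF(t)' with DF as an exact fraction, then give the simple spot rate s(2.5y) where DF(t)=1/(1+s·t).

1 1/2 9837/10000
2 1 9451/10000
3 3/2 9367/10000
4 2 9181/10000
5 5/2 4413/5000
6 3 4243/5000
7 7/2 1669/2000
8 4 8013/10000
s(2.5y) = (1/(4413/5000) − 1)/(5/2) = 1174/22065 ≈ 5.3206%

step 1 [0.5y] swap r/2=163/9837: DF=(1 − 163/9837·(0))/(1+163/9837) = 9837/10000 ≈ 0.983700
step 2 [1y] zero: DF = P = 9451/10000 ≈ 0.945100
step 3 [1.5y] bond c/2=7/800: DF=(1538837/1600000 − 7/800·(0.983700+0.945100))/(1+7/800) = 9367/10000 ≈ 0.936700
step 4 [2y] zero: DF = P = 9181/10000 ≈ 0.918100
step 5 [2.5y] zero: DF = P = 4413/5000 ≈ 0.882600
step 6 [3y] swap r/2=757/27574: DF=(1 − 757/27574·(0.983700+0.945100+0.936700+0.918100+0.882600))/(1+757/27574) = 4243/5000 ≈ 0.848600
step 7 [3.5y] swap r/2=1655/63493: DF=(1 − 1655/63493·(0.983700+0.945100+0.936700+0.918100+0.882600+0.848600))/(1+1655/63493) = 1669/2000 ≈ 0.834500
step 8 [4y] zero: DF = P = 8013/10000 ≈ 0.801300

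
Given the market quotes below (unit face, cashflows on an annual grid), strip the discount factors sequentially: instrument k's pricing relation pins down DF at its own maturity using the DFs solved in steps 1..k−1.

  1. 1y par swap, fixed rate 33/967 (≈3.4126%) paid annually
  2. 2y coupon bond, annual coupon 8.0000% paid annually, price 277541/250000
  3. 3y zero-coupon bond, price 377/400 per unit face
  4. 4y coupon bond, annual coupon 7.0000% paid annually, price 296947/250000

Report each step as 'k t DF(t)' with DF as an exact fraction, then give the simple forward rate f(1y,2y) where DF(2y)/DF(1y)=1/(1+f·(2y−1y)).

1 1 967/1000
2 2 9563/10000
3 3 377/400
4 4 4613/5000
f(1y,2y) = ((967/1000)/(9563/10000) − 1)/(1) = 107/9563 ≈ 1.1189%

step 1 [1y] swap r/1=33/967: DF=(1 − 33/967·(0))/(1+33/967) = 967/1000 ≈ 0.967000
step 2 [2y] bond c/1=2/25: DF=(277541/250000 − 2/25·(0.967000))/(1+2/25) = 9563/10000 ≈ 0.956300
step 3 [3y] zero: DF = P = 377/400 ≈ 0.942500
step 4 [4y] bond c/1=7/100: DF=(296947/250000 − 7/100·(0.967000+0.956300+0.942500))/(1+7/100) = 4613/5000 ≈ 0.922600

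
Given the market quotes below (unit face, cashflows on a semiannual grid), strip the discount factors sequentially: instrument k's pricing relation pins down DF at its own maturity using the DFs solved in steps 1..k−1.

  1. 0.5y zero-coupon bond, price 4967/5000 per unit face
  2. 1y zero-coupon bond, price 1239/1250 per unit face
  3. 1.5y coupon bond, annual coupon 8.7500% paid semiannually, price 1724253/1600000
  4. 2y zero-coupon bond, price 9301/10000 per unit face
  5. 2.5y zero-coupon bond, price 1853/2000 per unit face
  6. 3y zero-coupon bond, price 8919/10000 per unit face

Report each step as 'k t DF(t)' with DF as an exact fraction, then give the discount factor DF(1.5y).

1 1/2 4967/5000
2 1 1239/1250
3 3/2 9493/10000
4 2 9301/10000
5 5/2 1853/2000
6 3 8919/10000
DF(1.5y) = 9493/10000 ≈ 0.949300

step 1 [0.5y] zero: DF = P = 4967/5000 ≈ 0.993400
step 2 [1y] zero: DF = P = 1239/1250 ≈ 0.991200
step 3 [1.5y] bond c/2=7/160: DF=(1724253/1600000 − 7/160·(0.993400+0.991200))/(1+7/160) = 9493/10000 ≈ 0.949300
step 4 [2y] zero: DF = P = 9301/10000 ≈ 0.930100
step 5 [2.5y] zero: DF = P = 1853/2000 ≈ 0.926500
step 6 [3y] zero: DF = P = 8919/10000 ≈ 0.891900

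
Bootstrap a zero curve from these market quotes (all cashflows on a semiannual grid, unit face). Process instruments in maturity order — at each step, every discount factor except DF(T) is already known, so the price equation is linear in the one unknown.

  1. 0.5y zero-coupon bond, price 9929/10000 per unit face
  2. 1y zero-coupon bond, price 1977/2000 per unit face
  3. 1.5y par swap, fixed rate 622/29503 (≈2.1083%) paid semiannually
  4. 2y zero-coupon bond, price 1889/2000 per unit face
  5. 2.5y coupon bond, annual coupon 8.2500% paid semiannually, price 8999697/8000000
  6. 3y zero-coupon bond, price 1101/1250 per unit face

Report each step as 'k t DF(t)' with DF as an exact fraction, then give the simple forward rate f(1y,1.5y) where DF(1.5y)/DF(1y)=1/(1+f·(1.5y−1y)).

1 1/2 9929/10000
2 1 1977/2000
3 3/2 9689/10000
4 2 1889/2000
5 5/2 9261/10000
6 3 1101/1250
f(1y,1.5y) = ((1977/2000)/(9689/10000) − 1)/(1/2) = 392/9689 ≈ 4.0458%

step 1 [0.5y] zero: DF = P = 9929/10000 ≈ 0.992900
step 2 [1y] zero: DF = P = 1977/2000 ≈ 0.988500
step 3 [1.5y] swap r/2=311/29503: DF=(1 − 311/29503·(0.992900+0.988500))/(1+311/29503) = 9689/10000 ≈ 0.968900
step 4 [2y] zero: DF = P = 1889/2000 ≈ 0.944500
step 5 [2.5y] bond c/2=33/800: DF=(8999697/8000000 − 33/800·(0.992900+0.988500+0.968900+0.944500))/(1+33/800) = 9261/10000 ≈ 0.926100
step 6 [3y] zero: DF = P = 1101/1250 ≈ 0.880800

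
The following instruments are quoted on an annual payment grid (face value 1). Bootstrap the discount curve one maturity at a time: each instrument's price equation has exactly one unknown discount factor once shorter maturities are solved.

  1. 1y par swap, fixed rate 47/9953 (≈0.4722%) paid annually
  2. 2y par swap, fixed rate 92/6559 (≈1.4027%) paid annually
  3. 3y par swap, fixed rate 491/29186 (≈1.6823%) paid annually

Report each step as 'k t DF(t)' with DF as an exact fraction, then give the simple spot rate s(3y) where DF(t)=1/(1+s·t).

step 1 [1y] swap r/1=47/9953: DF=(1 − 47/9953·(0))/(1+47/9953) = 9953/10000 ≈ 0.995300
step 2 [2y] swap r/1=92/6559: DF=(1 − 92/6559·(0.995300))/(1+92/6559) = 2431/2500 ≈ 0.972400
step 3 [3y] swap r/1=491/29186: DF=(1 − 491/29186·(0.995300+0.972400))/(1+491/29186) = 9509/10000 ≈ 0.950900

1 1 9953/10000
2 2 2431/2500
3 3 9509/10000
s(3y) = (1/(9509/10000) − 1)/(3) = 491/28527 ≈ 1.7212%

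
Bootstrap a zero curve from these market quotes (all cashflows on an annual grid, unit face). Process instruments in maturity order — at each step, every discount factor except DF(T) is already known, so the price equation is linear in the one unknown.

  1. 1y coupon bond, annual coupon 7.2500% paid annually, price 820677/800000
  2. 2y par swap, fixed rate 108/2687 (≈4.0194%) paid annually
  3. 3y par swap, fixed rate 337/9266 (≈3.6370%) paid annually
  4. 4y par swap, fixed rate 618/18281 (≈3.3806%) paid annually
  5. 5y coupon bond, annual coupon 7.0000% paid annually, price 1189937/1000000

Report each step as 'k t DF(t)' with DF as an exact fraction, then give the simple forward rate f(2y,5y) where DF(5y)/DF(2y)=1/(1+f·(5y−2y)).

1 1 1913/2000
2 2 2311/2500
3 3 8989/10000
4 4 2191/2500
5 5 8729/10000
f(2y,5y) = ((2311/2500)/(8729/10000) − 1)/(3) = 515/26187 ≈ 1.9666%

step 1 [1y] bond c/1=29/400: DF=(820677/800000 − 29/400·(0))/(1+29/400) = 1913/2000 ≈ 0.956500
step 2 [2y] swap r/1=108/2687: DF=(1 − 108/2687·(0.956500))/(1+108/2687) = 2311/2500 ≈ 0.924400
step 3 [3y] swap r/1=337/9266: DF=(1 − 337/9266·(0.956500+0.924400))/(1+337/9266) = 8989/10000 ≈ 0.898900
step 4 [4y] swap r/1=618/18281: DF=(1 − 618/18281·(0.956500+0.924400+0.898900))/(1+618/18281) = 2191/2500 ≈ 0.876400
step 5 [5y] bond c/1=7/100: DF=(1189937/1000000 − 7/100·(0.956500+0.924400+0.898900+0.876400))/(1+7/100) = 8729/10000 ≈ 0.872900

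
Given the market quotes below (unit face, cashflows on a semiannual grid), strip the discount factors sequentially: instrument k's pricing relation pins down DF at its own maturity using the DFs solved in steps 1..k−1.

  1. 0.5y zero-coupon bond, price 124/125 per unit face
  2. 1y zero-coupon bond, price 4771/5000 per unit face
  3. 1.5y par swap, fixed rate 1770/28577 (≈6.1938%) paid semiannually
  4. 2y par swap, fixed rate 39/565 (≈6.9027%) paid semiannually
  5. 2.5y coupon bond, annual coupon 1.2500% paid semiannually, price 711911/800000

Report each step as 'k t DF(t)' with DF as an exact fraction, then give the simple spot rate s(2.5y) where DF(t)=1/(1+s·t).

1 1/2 124/125
2 1 4771/5000
3 3/2 1823/2000
4 2 8713/10000
5 5/2 2153/2500
s(2.5y) = (1/(2153/2500) − 1)/(5/2) = 694/10765 ≈ 6.4468%

step 1 [0.5y] zero: DF = P = 124/125 ≈ 0.992000
step 2 [1y] zero: DF = P = 4771/5000 ≈ 0.954200
step 3 [1.5y] swap r/2=885/28577: DF=(1 − 885/28577·(0.992000+0.954200))/(1+885/28577) = 1823/2000 ≈ 0.911500
step 4 [2y] swap r/2=39/1130: DF=(1 − 39/1130·(0.992000+0.954200+0.911500))/(1+39/1130) = 8713/10000 ≈ 0.871300
step 5 [2.5y] bond c/2=1/160: DF=(711911/800000 − 1/160·(0.992000+0.954200+0.911500+0.871300))/(1+1/160) = 2153/2500 ≈ 0.861200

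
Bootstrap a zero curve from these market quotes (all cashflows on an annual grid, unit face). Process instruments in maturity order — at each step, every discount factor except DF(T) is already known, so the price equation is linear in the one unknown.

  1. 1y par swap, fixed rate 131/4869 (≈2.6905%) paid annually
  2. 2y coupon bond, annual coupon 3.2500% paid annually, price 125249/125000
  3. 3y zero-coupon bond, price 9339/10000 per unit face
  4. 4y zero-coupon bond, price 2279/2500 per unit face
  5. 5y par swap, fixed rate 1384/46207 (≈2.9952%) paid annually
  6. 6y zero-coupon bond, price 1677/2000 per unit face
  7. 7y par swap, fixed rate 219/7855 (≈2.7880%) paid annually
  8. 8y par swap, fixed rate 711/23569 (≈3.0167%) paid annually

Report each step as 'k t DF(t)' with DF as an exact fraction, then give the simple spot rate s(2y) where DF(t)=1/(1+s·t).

1 1 4869/5000
2 2 4699/5000
3 3 9339/10000
4 4 2279/2500
5 5 1077/1250
6 6 1677/2000
7 7 1031/1250
8 8 7867/10000
s(2y) = (1/(4699/5000) − 1)/(2) = 301/9398 ≈ 3.2028%

step 1 [1y] swap r/1=131/4869: DF=(1 − 131/4869·(0))/(1+131/4869) = 4869/5000 ≈ 0.973800
step 2 [2y] bond c/1=13/400: DF=(125249/125000 − 13/400·(0.973800))/(1+13/400) = 4699/5000 ≈ 0.939800
step 3 [3y] zero: DF = P = 9339/10000 ≈ 0.933900
step 4 [4y] zero: DF = P = 2279/2500 ≈ 0.911600
step 5 [5y] swap r/1=1384/46207: DF=(1 − 1384/46207·(0.973800+0.939800+0.933900+0.911600))/(1+1384/46207) = 1077/1250 ≈ 0.861600
step 6 [6y] zero: DF = P = 1677/2000 ≈ 0.838500
step 7 [7y] swap r/1=219/7855: DF=(1 − 219/7855·(0.973800+0.939800+0.933900+0.911600+0.861600+0.838500))/(1+219/7855) = 1031/1250 ≈ 0.824800
step 8 [8y] swap r/1=711/23569: DF=(1 − 711/23569·(0.973800+0.939800+0.933900+0.911600+0.861600+0.838500+0.824800))/(1+711/23569) = 7867/10000 ≈ 0.786700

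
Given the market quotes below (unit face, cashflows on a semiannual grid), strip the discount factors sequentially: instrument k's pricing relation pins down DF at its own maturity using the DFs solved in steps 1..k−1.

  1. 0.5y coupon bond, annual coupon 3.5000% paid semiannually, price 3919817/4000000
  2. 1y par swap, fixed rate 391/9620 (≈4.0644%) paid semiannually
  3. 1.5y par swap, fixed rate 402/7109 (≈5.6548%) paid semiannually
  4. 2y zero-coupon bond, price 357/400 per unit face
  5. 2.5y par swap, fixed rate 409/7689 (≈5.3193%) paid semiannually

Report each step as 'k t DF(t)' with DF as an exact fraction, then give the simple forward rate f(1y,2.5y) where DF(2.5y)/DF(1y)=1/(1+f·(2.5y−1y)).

step 1 [0.5y] bond c/2=7/400: DF=(3919817/4000000 − 7/400·(0))/(1+7/400) = 9631/10000 ≈ 0.963100
step 2 [1y] swap r/2=391/19240: DF=(1 − 391/19240·(0.963100))/(1+391/19240) = 9609/10000 ≈ 0.960900
step 3 [1.5y] swap r/2=201/7109: DF=(1 − 201/7109·(0.963100+0.960900))/(1+201/7109) = 2299/2500 ≈ 0.919600
step 4 [2y] zero: DF = P = 357/400 ≈ 0.892500
step 5 [2.5y] swap r/2=409/15378: DF=(1 − 409/15378·(0.963100+0.960900+0.919600+0.892500))/(1+409/15378) = 8773/10000 ≈ 0.877300

1 1/2 9631/10000
2 1 9609/10000
3 3/2 2299/2500
4 2 357/400
5 5/2 8773/10000
f(1y,2.5y) = ((9609/10000)/(8773/10000) − 1)/(3/2) = 1672/26319 ≈ 6.3528%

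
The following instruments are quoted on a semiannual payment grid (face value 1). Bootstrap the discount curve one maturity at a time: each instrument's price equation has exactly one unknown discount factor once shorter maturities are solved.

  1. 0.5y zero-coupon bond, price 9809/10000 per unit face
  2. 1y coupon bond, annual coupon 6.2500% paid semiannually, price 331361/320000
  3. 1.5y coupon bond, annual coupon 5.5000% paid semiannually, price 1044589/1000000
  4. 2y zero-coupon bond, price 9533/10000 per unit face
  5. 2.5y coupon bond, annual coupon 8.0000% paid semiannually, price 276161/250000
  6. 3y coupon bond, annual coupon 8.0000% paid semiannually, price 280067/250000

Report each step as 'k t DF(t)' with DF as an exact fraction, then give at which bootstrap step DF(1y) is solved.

step 1 [0.5y] zero: DF = P = 9809/10000 ≈ 0.980900
step 2 [1y] bond c/2=1/32: DF=(331361/320000 − 1/32·(0.980900))/(1+1/32) = 609/625 ≈ 0.974400
step 3 [1.5y] bond c/2=11/400: DF=(1044589/1000000 − 11/400·(0.980900+0.974400))/(1+11/400) = 9643/10000 ≈ 0.964300
step 4 [2y] zero: DF = P = 9533/10000 ≈ 0.953300
step 5 [2.5y] bond c/2=1/25: DF=(276161/250000 − 1/25·(0.980900+0.974400+0.964300+0.953300))/(1+1/25) = 2283/2500 ≈ 0.913200
step 6 [3y] bond c/2=1/25: DF=(280067/250000 − 1/25·(0.980900+0.974400+0.964300+0.953300+0.913200))/(1+1/25) = 8931/10000 ≈ 0.893100

1 1/2 9809/10000
2 1 609/625
3 3/2 9643/10000
4 2 9533/10000
5 5/2 2283/2500
6 3 8931/10000
DF(1y) is solved at step 2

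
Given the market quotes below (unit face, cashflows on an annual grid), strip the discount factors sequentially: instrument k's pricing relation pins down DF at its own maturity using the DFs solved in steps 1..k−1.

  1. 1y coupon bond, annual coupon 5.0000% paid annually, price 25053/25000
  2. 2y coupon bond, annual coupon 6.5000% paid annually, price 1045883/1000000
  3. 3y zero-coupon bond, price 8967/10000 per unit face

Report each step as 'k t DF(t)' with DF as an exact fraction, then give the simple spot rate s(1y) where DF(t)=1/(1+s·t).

step 1 [1y] bond c/1=1/20: DF=(25053/25000 − 1/20·(0))/(1+1/20) = 1193/1250 ≈ 0.954400
step 2 [2y] bond c/1=13/200: DF=(1045883/1000000 − 13/200·(0.954400))/(1+13/200) = 4619/5000 ≈ 0.923800
step 3 [3y] zero: DF = P = 8967/10000 ≈ 0.896700

1 1 1193/1250
2 2 4619/5000
3 3 8967/10000
s(1y) = (1/(1193/1250) − 1)/(1) = 57/1193 ≈ 4.7779%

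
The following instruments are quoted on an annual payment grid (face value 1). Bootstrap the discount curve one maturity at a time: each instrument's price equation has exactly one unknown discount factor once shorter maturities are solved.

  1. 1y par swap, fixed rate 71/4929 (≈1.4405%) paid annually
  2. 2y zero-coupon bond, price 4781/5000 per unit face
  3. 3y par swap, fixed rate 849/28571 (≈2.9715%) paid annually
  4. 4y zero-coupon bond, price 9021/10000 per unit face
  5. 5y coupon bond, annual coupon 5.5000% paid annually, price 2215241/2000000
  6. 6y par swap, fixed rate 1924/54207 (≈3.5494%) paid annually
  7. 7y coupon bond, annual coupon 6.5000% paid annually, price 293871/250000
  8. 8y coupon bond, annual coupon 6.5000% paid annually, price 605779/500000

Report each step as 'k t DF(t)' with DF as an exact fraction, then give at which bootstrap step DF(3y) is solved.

1 1 4929/5000
2 2 4781/5000
3 3 9151/10000
4 4 9021/10000
5 5 8539/10000
6 6 2019/2500
7 7 7729/10000
8 8 1899/2500
DF(3y) is solved at step 3

step 1 [1y] swap r/1=71/4929: DF=(1 − 71/4929·(0))/(1+71/4929) = 4929/5000 ≈ 0.985800
step 2 [2y] zero: DF = P = 4781/5000 ≈ 0.956200
step 3 [3y] swap r/1=849/28571: DF=(1 − 849/28571·(0.985800+0.956200))/(1+849/28571) = 9151/10000 ≈ 0.915100
step 4 [4y] zero: DF = P = 9021/10000 ≈ 0.902100
step 5 [5y] bond c/1=11/200: DF=(2215241/2000000 − 11/200·(0.985800+0.956200+0.915100+0.902100))/(1+11/200) = 8539/10000 ≈ 0.853900
step 6 [6y] swap r/1=1924/54207: DF=(1 − 1924/54207·(0.985800+0.956200+0.915100+0.902100+0.853900))/(1+1924/54207) = 2019/2500 ≈ 0.807600
step 7 [7y] bond c/1=13/200: DF=(293871/250000 − 13/200·(0.985800+0.956200+0.915100+0.902100+0.853900+0.807600))/(1+13/200) = 7729/10000 ≈ 0.772900
step 8 [8y] bond c/1=13/200: DF=(605779/500000 − 13/200·(0.985800+0.956200+0.915100+0.902100+0.853900+0.807600+0.772900))/(1+13/200) = 1899/2500 ≈ 0.759600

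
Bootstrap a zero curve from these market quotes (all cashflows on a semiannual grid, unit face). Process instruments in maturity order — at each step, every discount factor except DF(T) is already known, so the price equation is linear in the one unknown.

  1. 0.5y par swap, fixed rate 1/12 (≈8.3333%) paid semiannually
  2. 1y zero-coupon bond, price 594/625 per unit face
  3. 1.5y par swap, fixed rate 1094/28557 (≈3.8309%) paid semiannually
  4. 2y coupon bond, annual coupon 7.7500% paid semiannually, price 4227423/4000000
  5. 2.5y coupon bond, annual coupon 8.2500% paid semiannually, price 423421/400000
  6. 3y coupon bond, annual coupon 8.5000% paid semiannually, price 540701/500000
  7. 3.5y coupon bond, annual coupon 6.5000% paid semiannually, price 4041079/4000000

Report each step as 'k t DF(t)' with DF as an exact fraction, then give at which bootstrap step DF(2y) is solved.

1 1/2 24/25
2 1 594/625
3 3/2 9453/10000
4 2 9109/10000
5 5/2 4337/5000
6 3 2121/2500
7 7/2 8059/10000
DF(2y) is solved at step 4

step 1 [0.5y] swap r/2=1/24: DF=(1 − 1/24·(0))/(1+1/24) = 24/25 ≈ 0.960000
step 2 [1y] zero: DF = P = 594/625 ≈ 0.950400
step 3 [1.5y] swap r/2=547/28557: DF=(1 − 547/28557·(0.960000+0.950400))/(1+547/28557) = 9453/10000 ≈ 0.945300
step 4 [2y] bond c/2=31/800: DF=(4227423/4000000 − 31/800·(0.960000+0.950400+0.945300))/(1+31/800) = 9109/10000 ≈ 0.910900
step 5 [2.5y] bond c/2=33/800: DF=(423421/400000 − 33/800·(0.960000+0.950400+0.945300+0.910900))/(1+33/800) = 4337/5000 ≈ 0.867400
step 6 [3y] bond c/2=17/400: DF=(540701/500000 − 17/400·(0.960000+0.950400+0.945300+0.910900+0.867400))/(1+17/400) = 2121/2500 ≈ 0.848400
step 7 [3.5y] bond c/2=13/400: DF=(4041079/4000000 − 13/400·(0.960000+0.950400+0.945300+0.910900+0.867400+0.848400))/(1+13/400) = 8059/10000 ≈ 0.805900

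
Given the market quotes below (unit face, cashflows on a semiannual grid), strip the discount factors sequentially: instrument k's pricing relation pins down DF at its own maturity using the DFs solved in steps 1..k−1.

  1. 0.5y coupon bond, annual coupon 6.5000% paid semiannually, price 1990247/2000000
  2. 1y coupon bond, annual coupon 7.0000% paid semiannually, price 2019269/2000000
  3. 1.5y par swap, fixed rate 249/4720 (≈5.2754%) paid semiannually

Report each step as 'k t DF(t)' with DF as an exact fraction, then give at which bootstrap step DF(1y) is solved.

step 1 [0.5y] bond c/2=13/400: DF=(1990247/2000000 − 13/400·(0))/(1+13/400) = 4819/5000 ≈ 0.963800
step 2 [1y] bond c/2=7/200: DF=(2019269/2000000 − 7/200·(0.963800))/(1+7/200) = 9429/10000 ≈ 0.942900
step 3 [1.5y] swap r/2=249/9440: DF=(1 − 249/9440·(0.963800+0.942900))/(1+249/9440) = 9253/10000 ≈ 0.925300

1 1/2 4819/5000
2 1 9429/10000
3 3/2 9253/10000
DF(1y) is solved at step 2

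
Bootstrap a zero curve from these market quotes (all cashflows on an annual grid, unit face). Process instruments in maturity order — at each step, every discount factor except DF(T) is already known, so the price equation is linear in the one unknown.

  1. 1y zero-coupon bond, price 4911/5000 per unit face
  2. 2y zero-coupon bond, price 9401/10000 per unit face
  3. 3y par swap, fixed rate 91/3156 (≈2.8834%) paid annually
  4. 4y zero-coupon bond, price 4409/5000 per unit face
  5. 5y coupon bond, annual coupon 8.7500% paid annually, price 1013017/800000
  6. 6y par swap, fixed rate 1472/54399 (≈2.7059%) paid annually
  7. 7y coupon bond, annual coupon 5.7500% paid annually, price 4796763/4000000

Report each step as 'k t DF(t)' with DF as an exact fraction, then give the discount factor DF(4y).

1 1 4911/5000
2 2 9401/10000
3 3 9181/10000
4 4 4409/5000
5 5 8649/10000
6 6 533/625
7 7 4191/5000
DF(4y) = 4409/5000 ≈ 0.881800

step 1 [1y] zero: DF = P = 4911/5000 ≈ 0.982200
step 2 [2y] zero: DF = P = 9401/10000 ≈ 0.940100
step 3 [3y] swap r/1=91/3156: DF=(1 − 91/3156·(0.982200+0.940100))/(1+91/3156) = 9181/10000 ≈ 0.918100
step 4 [4y] zero: DF = P = 4409/5000 ≈ 0.881800
step 5 [5y] bond c/1=7/80: DF=(1013017/800000 − 7/80·(0.982200+0.940100+0.918100+0.881800))/(1+7/80) = 8649/10000 ≈ 0.864900
step 6 [6y] swap r/1=1472/54399: DF=(1 − 1472/54399·(0.982200+0.940100+0.918100+0.881800+0.864900))/(1+1472/54399) = 533/625 ≈ 0.852800
step 7 [7y] bond c/1=23/400: DF=(4796763/4000000 − 23/400·(0.982200+0.940100+0.918100+0.881800+0.864900+0.852800))/(1+23/400) = 4191/5000 ≈ 0.838200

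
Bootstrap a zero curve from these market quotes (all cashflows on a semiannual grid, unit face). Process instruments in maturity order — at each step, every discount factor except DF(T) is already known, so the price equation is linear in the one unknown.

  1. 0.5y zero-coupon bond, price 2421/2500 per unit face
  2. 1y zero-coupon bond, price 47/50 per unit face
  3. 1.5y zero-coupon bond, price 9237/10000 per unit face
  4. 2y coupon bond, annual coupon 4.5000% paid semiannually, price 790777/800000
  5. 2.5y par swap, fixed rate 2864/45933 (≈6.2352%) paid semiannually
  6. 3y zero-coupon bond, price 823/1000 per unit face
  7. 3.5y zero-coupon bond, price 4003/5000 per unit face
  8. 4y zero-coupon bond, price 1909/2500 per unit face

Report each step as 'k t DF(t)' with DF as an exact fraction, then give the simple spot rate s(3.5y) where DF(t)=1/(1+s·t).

1 1/2 2421/2500
2 1 47/50
3 3/2 9237/10000
4 2 2261/2500
5 5/2 1071/1250
6 3 823/1000
7 7/2 4003/5000
8 4 1909/2500
s(3.5y) = (1/(4003/5000) − 1)/(7/2) = 1994/28021 ≈ 7.1161%

step 1 [0.5y] zero: DF = P = 2421/2500 ≈ 0.968400
step 2 [1y] zero: DF = P = 47/50 ≈ 0.940000
step 3 [1.5y] zero: DF = P = 9237/10000 ≈ 0.923700
step 4 [2y] bond c/2=9/400: DF=(790777/800000 − 9/400·(0.968400+0.940000+0.923700))/(1+9/400) = 2261/2500 ≈ 0.904400
step 5 [2.5y] swap r/2=1432/45933: DF=(1 − 1432/45933·(0.968400+0.940000+0.923700+0.904400))/(1+1432/45933) = 1071/1250 ≈ 0.856800
step 6 [3y] zero: DF = P = 823/1000 ≈ 0.823000
step 7 [3.5y] zero: DF = P = 4003/5000 ≈ 0.800600
step 8 [4y] zero: DF = P = 1909/2500 ≈ 0.763600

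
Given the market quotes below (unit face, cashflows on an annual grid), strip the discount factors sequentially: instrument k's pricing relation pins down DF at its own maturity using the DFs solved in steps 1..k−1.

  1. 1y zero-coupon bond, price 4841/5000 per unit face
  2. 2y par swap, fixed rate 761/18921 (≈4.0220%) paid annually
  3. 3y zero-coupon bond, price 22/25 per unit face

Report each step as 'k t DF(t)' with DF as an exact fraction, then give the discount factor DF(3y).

step 1 [1y] zero: DF = P = 4841/5000 ≈ 0.968200
step 2 [2y] swap r/1=761/18921: DF=(1 − 761/18921·(0.968200))/(1+761/18921) = 9239/10000 ≈ 0.923900
step 3 [3y] zero: DF = P = 22/25 ≈ 0.880000

1 1 4841/5000
2 2 9239/10000
3 3 22/25
DF(3y) = 22/25 ≈ 0.880000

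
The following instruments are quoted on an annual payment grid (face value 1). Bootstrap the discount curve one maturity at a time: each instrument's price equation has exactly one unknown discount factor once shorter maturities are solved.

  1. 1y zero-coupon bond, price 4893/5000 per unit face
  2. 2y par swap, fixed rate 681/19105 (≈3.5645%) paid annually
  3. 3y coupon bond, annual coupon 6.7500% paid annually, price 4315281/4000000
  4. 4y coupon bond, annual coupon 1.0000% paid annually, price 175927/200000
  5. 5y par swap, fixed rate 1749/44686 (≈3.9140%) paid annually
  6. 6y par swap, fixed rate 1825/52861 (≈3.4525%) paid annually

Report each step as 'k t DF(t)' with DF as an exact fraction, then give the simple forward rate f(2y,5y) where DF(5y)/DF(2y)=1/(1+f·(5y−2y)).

step 1 [1y] zero: DF = P = 4893/5000 ≈ 0.978600
step 2 [2y] swap r/1=681/19105: DF=(1 − 681/19105·(0.978600))/(1+681/19105) = 9319/10000 ≈ 0.931900
step 3 [3y] bond c/1=27/400: DF=(4315281/4000000 − 27/400·(0.978600+0.931900))/(1+27/400) = 4449/5000 ≈ 0.889800
step 4 [4y] bond c/1=1/100: DF=(175927/200000 − 1/100·(0.978600+0.931900+0.889800))/(1+1/100) = 527/625 ≈ 0.843200
step 5 [5y] swap r/1=1749/44686: DF=(1 − 1749/44686·(0.978600+0.931900+0.889800+0.843200))/(1+1749/44686) = 8251/10000 ≈ 0.825100
step 6 [6y] swap r/1=1825/52861: DF=(1 − 1825/52861·(0.978600+0.931900+0.889800+0.843200+0.825100))/(1+1825/52861) = 327/400 ≈ 0.817500

1 1 4893/5000
2 2 9319/10000
3 3 4449/5000
4 4 527/625
5 5 8251/10000
6 6 327/400
f(2y,5y) = ((9319/10000)/(8251/10000) − 1)/(3) = 356/8251 ≈ 4.3146%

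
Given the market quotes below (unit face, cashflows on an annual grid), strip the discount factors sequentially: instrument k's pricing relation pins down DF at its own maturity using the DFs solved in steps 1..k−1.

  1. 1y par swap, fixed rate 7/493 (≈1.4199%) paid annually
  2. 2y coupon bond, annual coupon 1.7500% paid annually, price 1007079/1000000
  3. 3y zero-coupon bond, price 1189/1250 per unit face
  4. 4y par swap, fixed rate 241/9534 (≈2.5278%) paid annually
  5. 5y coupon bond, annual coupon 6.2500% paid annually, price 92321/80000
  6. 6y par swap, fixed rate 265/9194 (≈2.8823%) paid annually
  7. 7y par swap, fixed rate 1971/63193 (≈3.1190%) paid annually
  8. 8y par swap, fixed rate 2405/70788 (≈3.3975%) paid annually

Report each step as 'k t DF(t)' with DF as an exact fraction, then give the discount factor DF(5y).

step 1 [1y] swap r/1=7/493: DF=(1 − 7/493·(0))/(1+7/493) = 493/500 ≈ 0.986000
step 2 [2y] bond c/1=7/400: DF=(1007079/1000000 − 7/400·(0.986000))/(1+7/400) = 608/625 ≈ 0.972800
step 3 [3y] zero: DF = P = 1189/1250 ≈ 0.951200
step 4 [4y] swap r/1=241/9534: DF=(1 − 241/9534·(0.986000+0.972800+0.951200))/(1+241/9534) = 2259/2500 ≈ 0.903600
step 5 [5y] bond c/1=1/16: DF=(92321/80000 − 1/16·(0.986000+0.972800+0.951200+0.903600))/(1+1/16) = 4309/5000 ≈ 0.861800
step 6 [6y] swap r/1=265/9194: DF=(1 − 265/9194·(0.986000+0.972800+0.951200+0.903600+0.861800))/(1+265/9194) = 841/1000 ≈ 0.841000
step 7 [7y] swap r/1=1971/63193: DF=(1 − 1971/63193·(0.986000+0.972800+0.951200+0.903600+0.861800+0.841000))/(1+1971/63193) = 8029/10000 ≈ 0.802900
step 8 [8y] swap r/1=2405/70788: DF=(1 − 2405/70788·(0.986000+0.972800+0.951200+0.903600+0.861800+0.841000+0.802900))/(1+2405/70788) = 1519/2000 ≈ 0.759500

1 1 493/500
2 2 608/625
3 3 1189/1250
4 4 2259/2500
5 5 4309/5000
6 6 841/1000
7 7 8029/10000
8 8 1519/2000
DF(5y) = 4309/5000 ≈ 0.861800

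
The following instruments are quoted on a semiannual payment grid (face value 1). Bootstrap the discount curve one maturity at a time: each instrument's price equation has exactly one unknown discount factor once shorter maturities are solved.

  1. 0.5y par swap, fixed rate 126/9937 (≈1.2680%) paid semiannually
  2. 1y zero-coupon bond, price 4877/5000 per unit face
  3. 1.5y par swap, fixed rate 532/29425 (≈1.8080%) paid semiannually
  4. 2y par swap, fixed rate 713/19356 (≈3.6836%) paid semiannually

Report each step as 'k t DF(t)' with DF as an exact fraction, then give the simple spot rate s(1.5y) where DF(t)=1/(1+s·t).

step 1 [0.5y] swap r/2=63/9937: DF=(1 − 63/9937·(0))/(1+63/9937) = 9937/10000 ≈ 0.993700
step 2 [1y] zero: DF = P = 4877/5000 ≈ 0.975400
step 3 [1.5y] swap r/2=266/29425: DF=(1 − 266/29425·(0.993700+0.975400))/(1+266/29425) = 4867/5000 ≈ 0.973400
step 4 [2y] swap r/2=713/38712: DF=(1 − 713/38712·(0.993700+0.975400+0.973400))/(1+713/38712) = 9287/10000 ≈ 0.928700

1 1/2 9937/10000
2 1 4877/5000
3 3/2 4867/5000
4 2 9287/10000
s(1.5y) = (1/(4867/5000) − 1)/(3/2) = 266/14601 ≈ 1.8218%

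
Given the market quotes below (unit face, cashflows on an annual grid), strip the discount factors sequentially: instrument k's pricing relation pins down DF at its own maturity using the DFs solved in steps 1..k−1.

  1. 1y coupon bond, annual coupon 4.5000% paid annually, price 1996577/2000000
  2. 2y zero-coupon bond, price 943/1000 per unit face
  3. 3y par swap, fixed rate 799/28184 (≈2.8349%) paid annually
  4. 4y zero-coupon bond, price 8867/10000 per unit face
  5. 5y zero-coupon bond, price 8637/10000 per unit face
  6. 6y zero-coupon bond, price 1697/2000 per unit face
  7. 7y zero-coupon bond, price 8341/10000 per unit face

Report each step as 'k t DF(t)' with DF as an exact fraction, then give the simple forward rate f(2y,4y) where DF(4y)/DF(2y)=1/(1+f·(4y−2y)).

1 1 9553/10000
2 2 943/1000
3 3 9201/10000
4 4 8867/10000
5 5 8637/10000
6 6 1697/2000
7 7 8341/10000
f(2y,4y) = ((943/1000)/(8867/10000) − 1)/(2) = 563/17734 ≈ 3.1747%

step 1 [1y] bond c/1=9/200: DF=(1996577/2000000 − 9/200·(0))/(1+9/200) = 9553/10000 ≈ 0.955300
step 2 [2y] zero: DF = P = 943/1000 ≈ 0.943000
step 3 [3y] swap r/1=799/28184: DF=(1 − 799/28184·(0.955300+0.943000))/(1+799/28184) = 9201/10000 ≈ 0.920100
step 4 [4y] zero: DF = P = 8867/10000 ≈ 0.886700
step 5 [5y] zero: DF = P = 8637/10000 ≈ 0.863700
step 6 [6y] zero: DF = P = 1697/2000 ≈ 0.848500
step 7 [7y] zero: DF = P = 8341/10000 ≈ 0.834100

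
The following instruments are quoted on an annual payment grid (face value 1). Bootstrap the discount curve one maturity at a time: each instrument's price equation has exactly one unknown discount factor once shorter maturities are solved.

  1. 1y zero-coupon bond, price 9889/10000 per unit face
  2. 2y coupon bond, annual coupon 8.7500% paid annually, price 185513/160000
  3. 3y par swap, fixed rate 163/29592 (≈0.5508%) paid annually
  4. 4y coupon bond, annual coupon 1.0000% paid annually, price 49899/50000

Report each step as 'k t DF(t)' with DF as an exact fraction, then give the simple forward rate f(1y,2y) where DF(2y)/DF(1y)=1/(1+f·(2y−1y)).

step 1 [1y] zero: DF = P = 9889/10000 ≈ 0.988900
step 2 [2y] bond c/1=7/80: DF=(185513/160000 − 7/80·(0.988900))/(1+7/80) = 4933/5000 ≈ 0.986600
step 3 [3y] swap r/1=163/29592: DF=(1 − 163/29592·(0.988900+0.986600))/(1+163/29592) = 9837/10000 ≈ 0.983700
step 4 [4y] bond c/1=1/100: DF=(49899/50000 − 1/100·(0.988900+0.986600+0.983700))/(1+1/100) = 2397/2500 ≈ 0.958800

1 1 9889/10000
2 2 4933/5000
3 3 9837/10000
4 4 2397/2500
f(1y,2y) = ((9889/10000)/(4933/5000) − 1)/(1) = 23/9866 ≈ 0.2331%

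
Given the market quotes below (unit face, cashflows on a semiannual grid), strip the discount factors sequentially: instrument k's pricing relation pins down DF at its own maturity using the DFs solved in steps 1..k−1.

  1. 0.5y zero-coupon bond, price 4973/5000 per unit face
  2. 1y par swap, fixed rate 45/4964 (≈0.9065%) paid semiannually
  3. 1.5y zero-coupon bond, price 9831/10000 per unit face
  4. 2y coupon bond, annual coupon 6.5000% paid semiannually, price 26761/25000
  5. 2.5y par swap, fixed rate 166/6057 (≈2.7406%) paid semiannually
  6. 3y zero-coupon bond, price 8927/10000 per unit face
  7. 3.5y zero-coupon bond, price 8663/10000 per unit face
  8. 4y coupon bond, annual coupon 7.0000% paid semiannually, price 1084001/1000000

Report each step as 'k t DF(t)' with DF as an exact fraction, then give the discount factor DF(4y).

step 1 [0.5y] zero: DF = P = 4973/5000 ≈ 0.994600
step 2 [1y] swap r/2=45/9928: DF=(1 − 45/9928·(0.994600))/(1+45/9928) = 991/1000 ≈ 0.991000
step 3 [1.5y] zero: DF = P = 9831/10000 ≈ 0.983100
step 4 [2y] bond c/2=13/400: DF=(26761/25000 − 13/400·(0.994600+0.991000+0.983100))/(1+13/400) = 9433/10000 ≈ 0.943300
step 5 [2.5y] swap r/2=83/6057: DF=(1 − 83/6057·(0.994600+0.991000+0.983100+0.943300))/(1+83/6057) = 1167/1250 ≈ 0.933600
step 6 [3y] zero: DF = P = 8927/10000 ≈ 0.892700
step 7 [3.5y] zero: DF = P = 8663/10000 ≈ 0.866300
step 8 [4y] bond c/2=7/200: DF=(1084001/1000000 − 7/200·(0.994600+0.991000+0.983100+0.943300+0.933600+0.892700+0.866300))/(1+7/200) = 103/125 ≈ 0.824000

1 1/2 4973/5000
2 1 991/1000
3 3/2 9831/10000
4 2 9433/10000
5 5/2 1167/1250
6 3 8927/10000
7 7/2 8663/10000
8 4 103/125
DF(4y) = 103/125 ≈ 0.824000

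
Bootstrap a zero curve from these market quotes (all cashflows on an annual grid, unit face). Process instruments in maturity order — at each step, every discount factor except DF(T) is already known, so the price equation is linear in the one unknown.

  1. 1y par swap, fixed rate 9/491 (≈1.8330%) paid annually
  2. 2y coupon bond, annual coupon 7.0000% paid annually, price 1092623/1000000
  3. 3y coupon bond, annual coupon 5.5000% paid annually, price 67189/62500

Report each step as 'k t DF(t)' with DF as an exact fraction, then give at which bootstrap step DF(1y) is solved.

1 1 491/500
2 2 9569/10000
3 3 9179/10000
DF(1y) is solved at step 1

step 1 [1y] swap r/1=9/491: DF=(1 − 9/491·(0))/(1+9/491) = 491/500 ≈ 0.982000
step 2 [2y] bond c/1=7/100: DF=(1092623/1000000 − 7/100·(0.982000))/(1+7/100) = 9569/10000 ≈ 0.956900
step 3 [3y] bond c/1=11/200: DF=(67189/62500 − 11/200·(0.982000+0.956900))/(1+11/200) = 9179/10000 ≈ 0.917900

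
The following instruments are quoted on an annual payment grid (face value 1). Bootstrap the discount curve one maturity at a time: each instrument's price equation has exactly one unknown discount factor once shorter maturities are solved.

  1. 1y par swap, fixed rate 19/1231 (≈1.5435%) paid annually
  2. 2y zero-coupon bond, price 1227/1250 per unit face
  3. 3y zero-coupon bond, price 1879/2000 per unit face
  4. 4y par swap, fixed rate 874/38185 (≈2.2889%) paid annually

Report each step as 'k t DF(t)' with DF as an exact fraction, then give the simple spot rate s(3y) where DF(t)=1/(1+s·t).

step 1 [1y] swap r/1=19/1231: DF=(1 − 19/1231·(0))/(1+19/1231) = 1231/1250 ≈ 0.984800
step 2 [2y] zero: DF = P = 1227/1250 ≈ 0.981600
step 3 [3y] zero: DF = P = 1879/2000 ≈ 0.939500
step 4 [4y] swap r/1=874/38185: DF=(1 − 874/38185·(0.984800+0.981600+0.939500))/(1+874/38185) = 4563/5000 ≈ 0.912600

1 1 1231/1250
2 2 1227/1250
3 3 1879/2000
4 4 4563/5000
s(3y) = (1/(1879/2000) − 1)/(3) = 121/5637 ≈ 2.1465%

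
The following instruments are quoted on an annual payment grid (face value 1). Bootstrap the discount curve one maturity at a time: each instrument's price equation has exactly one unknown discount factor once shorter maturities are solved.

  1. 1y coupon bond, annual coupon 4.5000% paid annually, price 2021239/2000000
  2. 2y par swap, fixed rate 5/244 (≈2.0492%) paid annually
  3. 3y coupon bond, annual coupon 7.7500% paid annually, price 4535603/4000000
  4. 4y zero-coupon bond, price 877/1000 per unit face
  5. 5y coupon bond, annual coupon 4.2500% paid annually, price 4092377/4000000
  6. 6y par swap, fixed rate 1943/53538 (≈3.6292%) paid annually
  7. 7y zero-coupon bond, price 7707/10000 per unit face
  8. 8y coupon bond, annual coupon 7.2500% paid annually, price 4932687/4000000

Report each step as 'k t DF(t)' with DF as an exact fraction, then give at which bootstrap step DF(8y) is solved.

step 1 [1y] bond c/1=9/200: DF=(2021239/2000000 − 9/200·(0))/(1+9/200) = 9671/10000 ≈ 0.967100
step 2 [2y] swap r/1=5/244: DF=(1 − 5/244·(0.967100))/(1+5/244) = 1921/2000 ≈ 0.960500
step 3 [3y] bond c/1=31/400: DF=(4535603/4000000 − 31/400·(0.967100+0.960500))/(1+31/400) = 9137/10000 ≈ 0.913700
step 4 [4y] zero: DF = P = 877/1000 ≈ 0.877000
step 5 [5y] bond c/1=17/400: DF=(4092377/4000000 − 17/400·(0.967100+0.960500+0.913700+0.877000))/(1+17/400) = 4149/5000 ≈ 0.829800
step 6 [6y] swap r/1=1943/53538: DF=(1 − 1943/53538·(0.967100+0.960500+0.913700+0.877000+0.829800))/(1+1943/53538) = 8057/10000 ≈ 0.805700
step 7 [7y] zero: DF = P = 7707/10000 ≈ 0.770700
step 8 [8y] bond c/1=29/400: DF=(4932687/4000000 − 29/400·(0.967100+0.960500+0.913700+0.877000+0.829800+0.805700+0.770700))/(1+29/400) = 3679/5000 ≈ 0.735800

1 1 9671/10000
2 2 1921/2000
3 3 9137/10000
4 4 877/1000
5 5 4149/5000
6 6 8057/10000
7 7 7707/10000
8 8 3679/5000
DF(8y) is solved at step 8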